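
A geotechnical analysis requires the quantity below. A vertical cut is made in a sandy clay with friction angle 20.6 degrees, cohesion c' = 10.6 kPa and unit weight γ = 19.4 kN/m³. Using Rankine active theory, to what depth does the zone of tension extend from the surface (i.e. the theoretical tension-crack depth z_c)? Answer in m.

K_a = tan²(45° − 20.6°/2) = 0.4795; √K_a = 0.6924.
The active pressure is zero where K_a γ z = 2c√K_a, so z_c = 2c/(γ√K_a) = 2×10.6/(19.4×0.6924) = 1.578 m.

1.58 m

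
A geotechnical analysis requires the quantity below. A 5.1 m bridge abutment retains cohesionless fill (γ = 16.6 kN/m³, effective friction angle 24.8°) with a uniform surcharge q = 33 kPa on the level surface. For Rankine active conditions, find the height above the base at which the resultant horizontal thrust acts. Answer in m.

K_a = 0.4090.
Triangular part P₁ = ½K_aγH² = 88.29 at H/3 = 1.700 m; rectangular part P₂ = K_a q H = 68.83 at H/2 = 2.550 m.
ȳ = (P₁·1.700 + P₂·2.550)/(P₁+P₂) = 2.072 m.

2.07 m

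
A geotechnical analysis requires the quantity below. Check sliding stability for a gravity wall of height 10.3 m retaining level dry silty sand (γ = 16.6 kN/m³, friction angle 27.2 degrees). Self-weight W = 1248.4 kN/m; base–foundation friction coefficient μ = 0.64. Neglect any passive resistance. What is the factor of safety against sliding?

K_a = tan²(45° − 27.2°/2) = 0.3726.
P_a = ½K_aγH² = 0.5×0.3726×16.6×10.3² = 328.1 kN/m, acting at H/3 = 3.433 m above the base.
FS_sliding = μW / P_a = 0.64×1248.4 / 328.1 = 2.435.

2.44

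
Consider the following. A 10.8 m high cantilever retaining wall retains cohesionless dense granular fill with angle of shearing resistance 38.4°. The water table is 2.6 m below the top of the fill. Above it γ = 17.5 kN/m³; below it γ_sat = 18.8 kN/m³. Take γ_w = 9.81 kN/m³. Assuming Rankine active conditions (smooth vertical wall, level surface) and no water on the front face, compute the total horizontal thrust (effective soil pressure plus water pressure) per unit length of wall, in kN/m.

K_a = tan²(45° − φ/2) = 0.2337.
γ' = 18.8 − 9.81 = 8.990 kN/m³. Depth below WT = 8.2 m.
σ'_h at WT = K_a γ d_w = 10.63 kPa; at base = 10.63 + K_a γ' × 8.2 = 27.86 kPa.
P₁ (0–2.6 m) = ½×10.63×2.6 = 13.82. P₂ (2.6–10.8 m) = ½(10.63+27.86)×8.2 = 157.8.
P_w = ½ γ_w h₂² = 0.5×9.81×8.2² = 329.8. Total = 13.82+157.8+329.8 = 501.5 kN/m.

501 kN/m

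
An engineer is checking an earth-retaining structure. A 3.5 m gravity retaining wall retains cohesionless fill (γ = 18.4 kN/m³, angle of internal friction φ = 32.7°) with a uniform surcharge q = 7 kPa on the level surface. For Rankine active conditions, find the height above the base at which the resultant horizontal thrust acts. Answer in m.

K_a = 0.2985.
Triangular part P₁ = ½K_aγH² = 33.64 at H/3 = 1.167 m; rectangular part P₂ = K_a q H = 7.313 at H/2 = 1.750 m.
ȳ = (P₁·1.167 + P₂·1.750)/(P₁+P₂) = 1.271 m.

1.27 m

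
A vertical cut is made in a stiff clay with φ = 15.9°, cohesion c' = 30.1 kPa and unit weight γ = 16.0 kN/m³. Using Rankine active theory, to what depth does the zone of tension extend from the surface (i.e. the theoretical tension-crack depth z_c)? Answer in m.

K_a = tan²(45° − 15.9°/2) = 0.5699; √K_a = 0.7549.
The active pressure is zero where K_a γ z = 2c√K_a, so z_c = 2c/(γ√K_a) = 2×30.1/(16.0×0.7549) = 4.984 m.

4.98 m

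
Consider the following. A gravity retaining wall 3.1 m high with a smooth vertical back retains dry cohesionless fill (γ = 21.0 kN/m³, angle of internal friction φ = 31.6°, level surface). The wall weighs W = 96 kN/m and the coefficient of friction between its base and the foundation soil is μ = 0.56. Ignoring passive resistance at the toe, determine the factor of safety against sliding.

K_a = tan²(45° − 31.6°/2) = 0.3123.
P_a = ½K_aγH² = 0.5×0.3123×21.0×3.1² = 31.52 kN/m, acting at H/3 = 1.033 m above the base.
FS_sliding = μW / P_a = 0.56×96 / 31.52 = 1.706.

1.71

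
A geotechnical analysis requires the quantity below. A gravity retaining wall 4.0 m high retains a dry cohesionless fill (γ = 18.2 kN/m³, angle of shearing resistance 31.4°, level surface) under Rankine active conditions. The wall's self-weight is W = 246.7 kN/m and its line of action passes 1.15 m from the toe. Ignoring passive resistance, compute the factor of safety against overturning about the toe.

K_a = tan²(45° − 31.4°/2) = 0.3149.
P_a = ½K_aγH² = 0.5×0.3149×18.2×4.0² = 45.85 kN/m, acting at H/3 = 1.333 m above the base.
Overturning moment M_o = P_a × H/3 = 45.85 × 1.333 = 61.14.
Resisting moment M_r = W × 1.15 = 246.7 × 1.15 = 283.7.
FS_overturning = M_r/M_o = 283.7/61.14 = 4.641.

4.64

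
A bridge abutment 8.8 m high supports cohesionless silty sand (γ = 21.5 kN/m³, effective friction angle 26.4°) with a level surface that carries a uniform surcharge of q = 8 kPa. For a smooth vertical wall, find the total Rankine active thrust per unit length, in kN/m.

347 kN/m

K_a = tan²(45° − φ/2) = 0.3844.
Soil triangle: ½ K_a γ H² = 0.5×0.3844×21.5×8.8² = 320.0 kN/m.
Surcharge rectangle: K_a q H = 0.3844×8×8.8 = 27.06 kN/m.
Total = 320.0 + 27.06 = 347.1 kN/m.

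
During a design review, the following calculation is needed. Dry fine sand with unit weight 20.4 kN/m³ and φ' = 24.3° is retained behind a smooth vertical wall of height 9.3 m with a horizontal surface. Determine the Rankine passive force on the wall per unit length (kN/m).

2120 kN/m

K_p = tan²(45° + φ/2) = 2.399.
P_p = ½ K_p γ H² = 0.5 × 2.399 × 20.4 × 9.3² = 2116 kN/m.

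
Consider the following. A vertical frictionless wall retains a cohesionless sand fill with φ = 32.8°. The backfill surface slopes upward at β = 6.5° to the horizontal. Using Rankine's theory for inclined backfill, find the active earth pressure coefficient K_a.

0.303

K_a = cos β · (cos β − √(cos²β − cos²φ)) / (cos β + √(cos²β − cos²φ)).
cos β = 0.9936, cos φ = 0.8406, √(cos²β − cos²φ) = 0.5297.
K_a = 0.9936 × (0.9936 − 0.5297)/(0.9936 + 0.5297) = 0.3025.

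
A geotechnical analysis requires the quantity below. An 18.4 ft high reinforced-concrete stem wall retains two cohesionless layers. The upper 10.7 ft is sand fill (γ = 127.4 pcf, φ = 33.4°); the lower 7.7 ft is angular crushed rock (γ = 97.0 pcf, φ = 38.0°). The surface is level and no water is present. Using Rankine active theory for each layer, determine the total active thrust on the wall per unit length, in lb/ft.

K_a1 = tan²(45°−33.4°/2) = 0.2899; K_a2 = tan²(45°−38.0°/2) = 0.2379.
Layer 1: σ at base = K_a1 γ₁ h₁ = 395.2 psf; P₁ = ½×395.2×10.7 = 2114.
Layer 2: σ_v at top = γ₁h₁ = 1363; σ_h top = K_a2×1363 = 324.3; σ_h base = K_a2×(1363+97.0×7.7) = 502.0.
P₂ = ½(324.3+502.0)×7.7 = 3181. Total P_a = 2114+3181 = 5295 lb/ft.

5300 lb/ft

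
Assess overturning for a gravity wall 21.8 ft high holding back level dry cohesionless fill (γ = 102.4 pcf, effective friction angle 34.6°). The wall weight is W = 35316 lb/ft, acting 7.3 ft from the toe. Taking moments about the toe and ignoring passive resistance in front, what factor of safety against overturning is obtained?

5.29

K_a = tan²(45° − 34.6°/2) = 0.2756.
P_a = ½K_aγH² = 0.5×0.2756×102.4×21.8² = 6707 lb/ft, acting at H/3 = 7.267 ft above the base.
Overturning moment M_o = P_a × H/3 = 6707 × 7.267 = 48740.
Resisting moment M_r = W × 7.3 = 35316 × 7.3 = 257800.
FS_overturning = M_r/M_o = 257800/48740 = 5.290.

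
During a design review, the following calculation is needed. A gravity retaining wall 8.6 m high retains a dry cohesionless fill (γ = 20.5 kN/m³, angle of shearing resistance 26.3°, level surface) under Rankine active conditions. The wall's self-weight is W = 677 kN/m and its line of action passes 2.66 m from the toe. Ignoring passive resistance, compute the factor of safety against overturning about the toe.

K_a = tan²(45° − 26.3°/2) = 0.3859.
P_a = ½K_aγH² = 0.5×0.3859×20.5×8.6² = 292.6 kN/m, acting at H/3 = 2.867 m above the base.
Overturning moment M_o = P_a × H/3 = 292.6 × 2.867 = 838.7.
Resisting moment M_r = W × 2.66 = 677 × 2.66 = 1801.
FS_overturning = M_r/M_o = 1801/838.7 = 2.147.

2.15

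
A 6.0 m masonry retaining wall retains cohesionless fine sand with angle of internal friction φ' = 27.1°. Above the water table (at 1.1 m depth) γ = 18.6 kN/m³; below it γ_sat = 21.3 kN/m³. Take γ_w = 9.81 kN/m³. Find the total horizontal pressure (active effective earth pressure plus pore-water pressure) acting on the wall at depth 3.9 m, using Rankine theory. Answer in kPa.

47.2 kPa

K_a = (1 − sin φ)/(1 + sin φ) = 0.3741.
γ' = 21.3 − 9.81 = 11.49 kN/m³.
Effective vertical stress at 3.9 m: σ'_v = 18.6×1.1 + 11.49×2.80 = 52.63 kPa.
σ'_h = K_a σ'_v = 0.3741 × 52.63 = 19.69 kPa; u = γ_w × 2.80 = 27.47 kPa.
Total σ_h = 19.69 + 27.47 = 47.16 kPa.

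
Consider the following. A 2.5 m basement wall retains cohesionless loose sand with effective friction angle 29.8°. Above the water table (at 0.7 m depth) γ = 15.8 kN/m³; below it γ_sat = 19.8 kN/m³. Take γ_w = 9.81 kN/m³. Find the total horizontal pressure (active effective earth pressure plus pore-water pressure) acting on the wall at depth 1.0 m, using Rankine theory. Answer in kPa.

K_a = (1 − sin φ)/(1 + sin φ) = 0.3360.
γ' = 19.8 − 9.81 = 9.990 kN/m³.
Effective vertical stress at 1.0 m: σ'_v = 15.8×0.7 + 9.990×0.300 = 14.06 kPa.
σ'_h = K_a σ'_v = 0.3360 × 14.06 = 4.724 kPa; u = γ_w × 0.300 = 2.943 kPa.
Total σ_h = 4.724 + 2.943 = 7.667 kPa.

7.67 kPa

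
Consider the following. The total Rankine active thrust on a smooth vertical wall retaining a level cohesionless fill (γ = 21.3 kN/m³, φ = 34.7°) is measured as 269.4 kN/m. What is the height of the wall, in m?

K_a = 0.2745. P_a = ½ K_a γ H² ⇒ H = √(2P_a/(K_a γ)).
H = √(2×269.4/(0.2745×21.3)) = 9.600 m.

9.60 m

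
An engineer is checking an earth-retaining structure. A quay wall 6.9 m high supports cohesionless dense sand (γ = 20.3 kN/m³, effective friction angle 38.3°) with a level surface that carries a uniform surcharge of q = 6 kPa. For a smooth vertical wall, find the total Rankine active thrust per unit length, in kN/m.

123 kN/m

K_a = tan²(45° − φ/2) = 0.2347.
Soil triangle: ½ K_a γ H² = 0.5×0.2347×20.3×6.9² = 113.4 kN/m.
Surcharge rectangle: K_a q H = 0.2347×6×6.9 = 9.718 kN/m.
Total = 113.4 + 9.718 = 123.2 kN/m.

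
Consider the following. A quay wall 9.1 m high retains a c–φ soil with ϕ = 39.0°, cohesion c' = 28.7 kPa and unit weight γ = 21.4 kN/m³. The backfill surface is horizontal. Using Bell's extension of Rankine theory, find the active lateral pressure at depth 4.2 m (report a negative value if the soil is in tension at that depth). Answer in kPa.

K_a = (1 − sin φ)/(1 + sin φ) = 0.2275.
σ_a = K_a γ z − 2c√K_a = 0.2275×21.4×4.2 − 2×28.7×0.4770 = -6.930 kPa.

-6.93 kPa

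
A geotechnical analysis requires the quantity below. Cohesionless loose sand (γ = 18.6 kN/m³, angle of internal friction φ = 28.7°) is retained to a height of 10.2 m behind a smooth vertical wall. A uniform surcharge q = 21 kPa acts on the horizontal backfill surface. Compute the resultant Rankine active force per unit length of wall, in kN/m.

K_a = tan²(45° − φ/2) = 0.3511.
Soil triangle: ½ K_a γ H² = 0.5×0.3511×18.6×10.2² = 339.8 kN/m.
Surcharge rectangle: K_a q H = 0.3511×21×10.2 = 75.22 kN/m.
Total = 339.8 + 75.22 = 415.0 kN/m.

415 kN/m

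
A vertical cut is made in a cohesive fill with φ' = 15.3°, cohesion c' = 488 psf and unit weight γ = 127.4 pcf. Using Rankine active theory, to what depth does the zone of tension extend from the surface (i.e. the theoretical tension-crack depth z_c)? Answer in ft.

10.0 ft

K_a = tan²(45° − 15.3°/2) = 0.5824; √K_a = 0.7632.
The active pressure is zero where K_a γ z = 2c√K_a, so z_c = 2c/(γ√K_a) = 2×488/(127.4×0.7632) = 10.04 ft.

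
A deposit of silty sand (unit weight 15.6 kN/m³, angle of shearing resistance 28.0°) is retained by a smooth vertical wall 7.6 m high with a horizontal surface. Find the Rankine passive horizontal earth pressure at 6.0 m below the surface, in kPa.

K_p = (1 + sin φ)/(1 − sin φ) = 2.770.
σ_h = K_p γ z = 2.770 × 15.6 × 6.0 = 259.3 kPa.

259 kPa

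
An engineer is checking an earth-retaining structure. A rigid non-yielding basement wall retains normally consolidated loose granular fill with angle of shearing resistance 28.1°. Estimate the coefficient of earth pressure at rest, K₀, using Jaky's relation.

K₀ = 1 − sin φ' = 1 − sin 28.1° = 0.5290.

0.529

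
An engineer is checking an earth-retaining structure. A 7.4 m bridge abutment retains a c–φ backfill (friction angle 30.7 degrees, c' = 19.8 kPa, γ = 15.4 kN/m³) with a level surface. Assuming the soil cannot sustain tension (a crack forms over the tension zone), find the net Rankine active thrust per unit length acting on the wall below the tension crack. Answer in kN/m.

20.7 kN/m

K_a = 0.3240; √K_a = 0.5692.
Tension-crack depth z_c = 2c/(γ√K_a) = 2×19.8/(15.4×0.5692) = 4.517 m.
σ_a at base = K_a γ H − 2c√K_a = 0.3240×15.4×7.4 − 2×19.8×0.5692 = 14.38 kPa.
P_a = ½ × 14.38 × (H − z_c) = 0.5×14.38×2.883 = 20.73 kN/m.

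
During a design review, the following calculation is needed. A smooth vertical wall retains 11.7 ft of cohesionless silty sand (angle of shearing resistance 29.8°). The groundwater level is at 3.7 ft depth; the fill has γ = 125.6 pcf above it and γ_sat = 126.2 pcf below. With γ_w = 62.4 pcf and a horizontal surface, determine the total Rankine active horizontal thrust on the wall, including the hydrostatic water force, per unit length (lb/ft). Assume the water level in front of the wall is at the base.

K_a = tan²(45° − φ/2) = 0.3360.
γ' = 126.2 − 62.4 = 63.80 pcf. Depth below WT = 8.0 ft.
σ'_h at WT = K_a γ d_w = 156.2 psf; at base = 156.2 + K_a γ' × 8.0 = 327.7 psf.
P₁ (0–3.7 ft) = ½×156.2×3.7 = 288.9. P₂ (3.7–11.7 ft) = ½(156.2+327.7)×8.0 = 1935.
P_w = ½ γ_w h₂² = 0.5×62.4×8.0² = 1997. Total = 288.9+1935+1997 = 4221 lb/ft.

4220 lb/ft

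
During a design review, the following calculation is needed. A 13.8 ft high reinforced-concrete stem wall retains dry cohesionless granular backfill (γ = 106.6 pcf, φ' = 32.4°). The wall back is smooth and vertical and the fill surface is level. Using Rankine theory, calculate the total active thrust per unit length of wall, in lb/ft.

K_a = tan²(45° − φ/2) = 0.3022.
P_a = ½ K_a γ H² = 0.5 × 0.3022 × 106.6 × 13.8² = 3068 lb/ft.

3070 lb/ft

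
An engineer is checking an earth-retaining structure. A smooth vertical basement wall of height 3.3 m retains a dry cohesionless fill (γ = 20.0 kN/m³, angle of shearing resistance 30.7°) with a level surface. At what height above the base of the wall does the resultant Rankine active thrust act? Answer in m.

1.10 m

K_a = 0.3240.
The pressure distribution is triangular, so the resultant acts at H/3 above the base = 3.3/3 = 1.100 m.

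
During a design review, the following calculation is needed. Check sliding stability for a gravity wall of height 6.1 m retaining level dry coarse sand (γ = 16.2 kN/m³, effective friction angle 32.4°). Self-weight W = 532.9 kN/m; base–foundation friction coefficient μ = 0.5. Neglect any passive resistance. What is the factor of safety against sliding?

2.93

K_a = tan²(45° − 32.4°/2) = 0.3022.
P_a = ½K_aγH² = 0.5×0.3022×16.2×6.1² = 91.09 kN/m, acting at H/3 = 2.033 m above the base.
FS_sliding = μW / P_a = 0.5×532.9 / 91.09 = 2.925.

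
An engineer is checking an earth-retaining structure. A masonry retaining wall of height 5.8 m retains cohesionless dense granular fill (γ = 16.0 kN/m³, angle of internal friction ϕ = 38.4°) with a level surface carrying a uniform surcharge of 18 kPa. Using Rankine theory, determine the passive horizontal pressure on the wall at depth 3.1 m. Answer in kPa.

289 kPa

K_p = (1 + sin φ)/(1 − sin φ) = 4.279.
σ_v = γz + q = 16.0 × 3.1 + 18 = 67.60 kPa.
σ_h = K_p σ_v = 4.279 × 67.60 = 289.3 kPa.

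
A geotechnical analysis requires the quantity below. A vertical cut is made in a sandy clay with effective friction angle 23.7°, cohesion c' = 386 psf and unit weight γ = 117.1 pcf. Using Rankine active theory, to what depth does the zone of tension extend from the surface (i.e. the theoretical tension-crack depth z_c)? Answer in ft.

K_a = tan²(45° − 23.7°/2) = 0.4266; √K_a = 0.6531.
The active pressure is zero where K_a γ z = 2c√K_a, so z_c = 2c/(γ√K_a) = 2×386/(117.1×0.6531) = 10.09 ft.

10.1 ft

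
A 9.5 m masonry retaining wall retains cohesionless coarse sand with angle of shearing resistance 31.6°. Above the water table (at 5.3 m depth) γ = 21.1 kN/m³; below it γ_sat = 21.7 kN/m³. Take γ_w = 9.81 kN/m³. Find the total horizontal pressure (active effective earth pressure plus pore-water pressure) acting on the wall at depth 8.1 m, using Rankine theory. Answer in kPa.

72.8 kPa

K_a = (1 − sin φ)/(1 + sin φ) = 0.3123.
γ' = 21.7 − 9.81 = 11.89 kN/m³.
Effective vertical stress at 8.1 m: σ'_v = 21.1×5.3 + 11.89×2.80 = 145.1 kPa.
σ'_h = K_a σ'_v = 0.3123 × 145.1 = 45.33 kPa; u = γ_w × 2.80 = 27.47 kPa.
Total σ_h = 45.33 + 27.47 = 72.80 kPa.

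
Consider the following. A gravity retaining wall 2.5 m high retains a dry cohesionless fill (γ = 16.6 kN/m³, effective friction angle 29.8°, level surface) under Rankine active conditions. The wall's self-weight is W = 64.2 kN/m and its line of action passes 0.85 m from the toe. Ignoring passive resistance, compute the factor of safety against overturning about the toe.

K_a = tan²(45° − 29.8°/2) = 0.3360.
P_a = ½K_aγH² = 0.5×0.3360×16.6×2.5² = 17.43 kN/m, acting at H/3 = 0.8333 m above the base.
Overturning moment M_o = P_a × H/3 = 17.43 × 0.8333 = 14.53.
Resisting moment M_r = W × 0.85 = 64.2 × 0.85 = 54.57.
FS_overturning = M_r/M_o = 54.57/14.53 = 3.757.

3.76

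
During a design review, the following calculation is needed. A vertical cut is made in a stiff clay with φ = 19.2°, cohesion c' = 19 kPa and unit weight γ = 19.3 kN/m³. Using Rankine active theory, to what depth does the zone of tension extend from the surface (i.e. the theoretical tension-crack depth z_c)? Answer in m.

K_a = tan²(45° − 19.2°/2) = 0.5050; √K_a = 0.7107.
The active pressure is zero where K_a γ z = 2c√K_a, so z_c = 2c/(γ√K_a) = 2×19/(19.3×0.7107) = 2.771 m.

2.77 m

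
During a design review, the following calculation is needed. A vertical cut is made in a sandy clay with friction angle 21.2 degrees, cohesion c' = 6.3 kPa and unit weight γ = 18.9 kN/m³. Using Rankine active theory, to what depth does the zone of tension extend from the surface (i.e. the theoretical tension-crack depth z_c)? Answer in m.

0.974 m

K_a = tan²(45° − 21.2°/2) = 0.4688; √K_a = 0.6847.
The active pressure is zero where K_a γ z = 2c√K_a, so z_c = 2c/(γ√K_a) = 2×6.3/(18.9×0.6847) = 0.9736 m.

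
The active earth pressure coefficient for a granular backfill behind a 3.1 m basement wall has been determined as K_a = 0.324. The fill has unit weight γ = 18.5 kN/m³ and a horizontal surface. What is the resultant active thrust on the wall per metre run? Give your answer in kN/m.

P = ½ K_a γ H² = 0.5 × 0.324 × 18.5 × 3.1² = 28.80 kN/m.

28.8 kN/m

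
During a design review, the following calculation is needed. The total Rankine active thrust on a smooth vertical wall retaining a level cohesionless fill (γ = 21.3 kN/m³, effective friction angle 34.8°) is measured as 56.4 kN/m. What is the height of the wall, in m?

4.40 m

K_a = 0.2733. P_a = ½ K_a γ H² ⇒ H = √(2P_a/(K_a γ)).
H = √(2×56.4/(0.2733×21.3)) = 4.402 m.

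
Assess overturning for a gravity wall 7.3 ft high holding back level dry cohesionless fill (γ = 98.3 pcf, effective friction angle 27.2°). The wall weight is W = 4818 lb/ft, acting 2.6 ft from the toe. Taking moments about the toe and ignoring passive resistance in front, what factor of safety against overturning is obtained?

5.28

K_a = tan²(45° − 27.2°/2) = 0.3726.
P_a = ½K_aγH² = 0.5×0.3726×98.3×7.3² = 975.9 lb/ft, acting at H/3 = 2.433 ft above the base.
Overturning moment M_o = P_a × H/3 = 975.9 × 2.433 = 2375.
Resisting moment M_r = W × 2.6 = 4818 × 2.6 = 12530.
FS_overturning = M_r/M_o = 12530/2375 = 5.275.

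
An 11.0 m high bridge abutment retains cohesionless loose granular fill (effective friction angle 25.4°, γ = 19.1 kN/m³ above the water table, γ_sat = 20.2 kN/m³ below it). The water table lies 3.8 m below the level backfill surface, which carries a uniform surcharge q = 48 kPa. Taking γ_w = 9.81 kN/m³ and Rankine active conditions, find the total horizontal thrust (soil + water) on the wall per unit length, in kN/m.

837 kN/m

K_a = tan²(45° − φ/2) = 0.3996.
γ' = 20.2 − 9.81 = 10.39 kN/m³. h₂ = H − d_w = 7.2 m.
σ'_h: at surface K_a·q = 19.18; at WT K_a(q+γd_w) = 48.19; at base K_a(q+γd_w+γ'h₂) = 78.09 kPa.
P₁ = ½(19.18+48.19)×3.8 = 128.0; P₂ = ½(48.19+78.09)×7.2 = 454.6; P_w = ½γ_w h₂² = 254.3.
Total = 128.0+454.6+254.3 = 836.9 kN/m.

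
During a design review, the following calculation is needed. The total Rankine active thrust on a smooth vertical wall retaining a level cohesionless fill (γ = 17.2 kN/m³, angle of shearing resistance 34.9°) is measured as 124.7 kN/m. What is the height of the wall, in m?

K_a = 0.2721. P_a = ½ K_a γ H² ⇒ H = √(2P_a/(K_a γ)).
H = √(2×124.7/(0.2721×17.2)) = 7.299 m.

7.30 m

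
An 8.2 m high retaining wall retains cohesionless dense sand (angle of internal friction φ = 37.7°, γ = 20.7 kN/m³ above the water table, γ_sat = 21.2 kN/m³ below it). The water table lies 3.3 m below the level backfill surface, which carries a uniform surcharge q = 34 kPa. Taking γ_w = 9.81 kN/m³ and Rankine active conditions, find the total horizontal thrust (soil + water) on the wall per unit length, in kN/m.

K_a = tan²(45° − φ/2) = 0.2411.
γ' = 21.2 − 9.81 = 11.39 kN/m³. h₂ = H − d_w = 4.9 m.
σ'_h: at surface K_a·q = 8.196; at WT K_a(q+γd_w) = 24.66; at base K_a(q+γd_w+γ'h₂) = 38.12 kPa.
P₁ = ½(8.196+24.66)×3.3 = 54.22; P₂ = ½(24.66+38.12)×4.9 = 153.8; P_w = ½γ_w h₂² = 117.8.
Total = 54.22+153.8+117.8 = 325.8 kN/m.

326 kN/m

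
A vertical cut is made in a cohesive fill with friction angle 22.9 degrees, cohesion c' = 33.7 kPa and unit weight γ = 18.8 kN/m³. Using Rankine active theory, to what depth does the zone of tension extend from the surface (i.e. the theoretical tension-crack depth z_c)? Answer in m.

5.41 m

K_a = tan²(45° − 22.9°/2) = 0.4398; √K_a = 0.6631.
The active pressure is zero where K_a γ z = 2c√K_a, so z_c = 2c/(γ√K_a) = 2×33.7/(18.8×0.6631) = 5.406 m.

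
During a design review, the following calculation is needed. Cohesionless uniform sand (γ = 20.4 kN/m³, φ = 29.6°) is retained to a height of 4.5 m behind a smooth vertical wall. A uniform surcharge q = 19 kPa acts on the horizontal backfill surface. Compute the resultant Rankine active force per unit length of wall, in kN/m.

98.9 kN/m

K_a = tan²(45° − φ/2) = 0.3387.
Soil triangle: ½ K_a γ H² = 0.5×0.3387×20.4×4.5² = 69.97 kN/m.
Surcharge rectangle: K_a q H = 0.3387×19×4.5 = 28.96 kN/m.
Total = 69.97 + 28.96 = 98.93 kN/m.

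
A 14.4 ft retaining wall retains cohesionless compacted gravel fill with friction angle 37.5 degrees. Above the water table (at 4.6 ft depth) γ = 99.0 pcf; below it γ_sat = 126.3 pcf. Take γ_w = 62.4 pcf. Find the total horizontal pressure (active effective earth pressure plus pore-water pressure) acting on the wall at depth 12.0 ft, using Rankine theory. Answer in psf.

688 psf

K_a = (1 − sin φ)/(1 + sin φ) = 0.2432.
γ' = 126.3 − 62.4 = 63.90 pcf.
Effective vertical stress at 12.0 ft: σ'_v = 99.0×4.6 + 63.90×7.40 = 928.3 psf.
σ'_h = K_a σ'_v = 0.2432 × 928.3 = 225.7 psf; u = γ_w × 7.40 = 461.8 psf.
Total σ_h = 225.7 + 461.8 = 687.5 psf.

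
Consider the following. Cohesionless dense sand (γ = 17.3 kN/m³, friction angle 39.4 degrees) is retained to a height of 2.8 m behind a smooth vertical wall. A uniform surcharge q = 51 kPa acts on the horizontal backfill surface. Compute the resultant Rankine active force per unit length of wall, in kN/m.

K_a = tan²(45° − φ/2) = 0.2234.
Soil triangle: ½ K_a γ H² = 0.5×0.2234×17.3×2.8² = 15.15 kN/m.
Surcharge rectangle: K_a q H = 0.2234×51×2.8 = 31.91 kN/m.
Total = 15.15 + 31.91 = 47.06 kN/m.

47.1 kN/m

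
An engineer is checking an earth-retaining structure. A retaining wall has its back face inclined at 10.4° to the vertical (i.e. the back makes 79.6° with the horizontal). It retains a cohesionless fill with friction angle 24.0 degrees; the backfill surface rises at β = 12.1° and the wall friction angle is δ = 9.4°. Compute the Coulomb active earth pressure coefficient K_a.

K_a = sin²(α+φ) / [sin²α · sin(α−δ) · (1 + √{sin(φ+δ)sin(φ−β) / (sin(α−δ)sin(α+β))})²].
With α = 79.6°, φ = 24.0°, δ = 9.4°, β = 12.1°: K_a = 0.5717.

0.572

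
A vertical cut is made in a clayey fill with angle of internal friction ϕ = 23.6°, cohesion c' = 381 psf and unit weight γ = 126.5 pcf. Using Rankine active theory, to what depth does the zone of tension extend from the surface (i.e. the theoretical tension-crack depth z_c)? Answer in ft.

K_a = tan²(45° − 23.6°/2) = 0.4282; √K_a = 0.6544.
The active pressure is zero where K_a γ z = 2c√K_a, so z_c = 2c/(γ√K_a) = 2×381/(126.5×0.6544) = 9.205 ft.

9.21 ft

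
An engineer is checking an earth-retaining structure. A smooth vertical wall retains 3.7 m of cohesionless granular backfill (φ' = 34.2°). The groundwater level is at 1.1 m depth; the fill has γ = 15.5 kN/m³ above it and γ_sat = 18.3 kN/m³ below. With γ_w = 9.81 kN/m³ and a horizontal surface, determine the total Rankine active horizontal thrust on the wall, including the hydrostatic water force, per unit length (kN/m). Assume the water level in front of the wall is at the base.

K_a = tan²(45° − φ/2) = 0.2803.
γ' = 18.3 − 9.81 = 8.490 kN/m³. Depth below WT = 2.6 m.
σ'_h at WT = K_a γ d_w = 4.780 kPa; at base = 4.780 + K_a γ' × 2.6 = 10.97 kPa.
P₁ (0–1.1 m) = ½×4.780×1.1 = 2.629. P₂ (1.1–3.7 m) = ½(4.780+10.97)×2.6 = 20.47.
P_w = ½ γ_w h₂² = 0.5×9.81×2.6² = 33.16. Total = 2.629+20.47+33.16 = 56.26 kN/m.

56.3 kN/m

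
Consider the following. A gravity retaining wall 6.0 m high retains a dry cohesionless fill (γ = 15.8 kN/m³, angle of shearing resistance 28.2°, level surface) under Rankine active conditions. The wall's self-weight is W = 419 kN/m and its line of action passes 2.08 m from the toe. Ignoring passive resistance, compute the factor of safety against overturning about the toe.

K_a = tan²(45° − 28.2°/2) = 0.3582.
P_a = ½K_aγH² = 0.5×0.3582×15.8×6.0² = 101.9 kN/m, acting at H/3 = 2.000 m above the base.
Overturning moment M_o = P_a × H/3 = 101.9 × 2.000 = 203.7.
Resisting moment M_r = W × 2.08 = 419 × 2.08 = 871.5.
FS_overturning = M_r/M_o = 871.5/203.7 = 4.278.

4.28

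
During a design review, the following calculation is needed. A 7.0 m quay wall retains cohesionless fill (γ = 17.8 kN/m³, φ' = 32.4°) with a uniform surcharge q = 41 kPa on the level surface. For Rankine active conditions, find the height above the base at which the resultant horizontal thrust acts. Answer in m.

K_a = 0.3022.
Triangular part P₁ = ½K_aγH² = 131.8 at H/3 = 2.333 m; rectangular part P₂ = K_a q H = 86.74 at H/2 = 3.500 m.
ȳ = (P₁·2.333 + P₂·3.500)/(P₁+P₂) = 2.796 m.

2.80 m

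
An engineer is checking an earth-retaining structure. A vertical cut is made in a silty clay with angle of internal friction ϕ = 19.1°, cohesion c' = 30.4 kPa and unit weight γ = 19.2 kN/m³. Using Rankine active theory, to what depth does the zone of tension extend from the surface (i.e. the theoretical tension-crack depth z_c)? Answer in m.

K_a = tan²(45° − 19.1°/2) = 0.5069; √K_a = 0.7120.
The active pressure is zero where K_a γ z = 2c√K_a, so z_c = 2c/(γ√K_a) = 2×30.4/(19.2×0.7120) = 4.448 m.

4.45 m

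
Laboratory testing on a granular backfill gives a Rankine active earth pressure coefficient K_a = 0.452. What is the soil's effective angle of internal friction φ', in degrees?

K_a = tan²(45° − φ/2) ⇒ 45° − φ/2 = arctan(√0.452) = 33.91°.
φ = 2(45° − 33.91°) = 22.17°.

22.2°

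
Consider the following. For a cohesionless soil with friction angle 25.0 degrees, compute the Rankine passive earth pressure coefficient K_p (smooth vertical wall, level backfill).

K_p = (1 + sin φ)/(1 − sin φ) = tan²(45° + 25.0°/2) = 2.464.

2.46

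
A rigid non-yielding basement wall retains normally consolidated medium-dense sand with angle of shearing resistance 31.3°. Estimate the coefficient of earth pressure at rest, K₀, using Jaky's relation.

K₀ = 1 − sin φ' = 1 − sin 31.3° = 0.4805.

0.480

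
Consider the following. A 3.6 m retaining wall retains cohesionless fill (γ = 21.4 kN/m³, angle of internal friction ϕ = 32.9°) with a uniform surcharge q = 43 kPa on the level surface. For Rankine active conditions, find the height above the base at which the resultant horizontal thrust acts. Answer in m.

K_a = 0.2960.
Triangular part P₁ = ½K_aγH² = 41.05 at H/3 = 1.200 m; rectangular part P₂ = K_a q H = 45.83 at H/2 = 1.800 m.
ȳ = (P₁·1.200 + P₂·1.800)/(P₁+P₂) = 1.516 m.

1.52 m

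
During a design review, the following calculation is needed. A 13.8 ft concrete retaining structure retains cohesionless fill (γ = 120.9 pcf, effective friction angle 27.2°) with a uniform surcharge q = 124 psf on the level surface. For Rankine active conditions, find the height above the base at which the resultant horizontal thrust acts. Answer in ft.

4.90 ft

K_a = 0.3726.
Triangular part P₁ = ½K_aγH² = 4289 at H/3 = 4.600 ft; rectangular part P₂ = K_a q H = 637.6 at H/2 = 6.900 ft.
ȳ = (P₁·4.600 + P₂·6.900)/(P₁+P₂) = 4.898 ft.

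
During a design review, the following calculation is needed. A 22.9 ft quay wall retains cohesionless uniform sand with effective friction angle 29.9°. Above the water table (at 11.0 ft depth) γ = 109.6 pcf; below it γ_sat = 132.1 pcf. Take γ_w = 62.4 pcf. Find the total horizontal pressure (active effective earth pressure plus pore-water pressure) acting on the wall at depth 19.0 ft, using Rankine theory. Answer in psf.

K_a = (1 − sin φ)/(1 + sin φ) = 0.3347.
γ' = 132.1 − 62.4 = 69.70 pcf.
Effective vertical stress at 19.0 ft: σ'_v = 109.6×11.0 + 69.70×8.00 = 1763 psf.
σ'_h = K_a σ'_v = 0.3347 × 1763 = 590.1 psf; u = γ_w × 8.00 = 499.2 psf.
Total σ_h = 590.1 + 499.2 = 1089 psf.

1090 psf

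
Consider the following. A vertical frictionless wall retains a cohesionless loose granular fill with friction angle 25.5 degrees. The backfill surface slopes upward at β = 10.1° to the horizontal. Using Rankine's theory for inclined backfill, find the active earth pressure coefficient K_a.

0.423

K_a = cos β · (cos β − √(cos²β − cos²φ)) / (cos β + √(cos²β − cos²φ)).
cos β = 0.9845, cos φ = 0.9026, √(cos²β − cos²φ) = 0.3932.
K_a = 0.9845 × (0.9845 − 0.3932)/(0.9845 + 0.3932) = 0.4226.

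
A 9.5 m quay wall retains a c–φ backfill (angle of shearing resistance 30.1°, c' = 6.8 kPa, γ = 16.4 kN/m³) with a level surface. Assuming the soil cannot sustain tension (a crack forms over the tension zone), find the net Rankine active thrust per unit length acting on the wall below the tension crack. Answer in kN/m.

K_a = 0.3320; √K_a = 0.5762.
Tension-crack depth z_c = 2c/(γ√K_a) = 2×6.8/(16.4×0.5762) = 1.439 m.
σ_a at base = K_a γ H − 2c√K_a = 0.3320×16.4×9.5 − 2×6.8×0.5762 = 43.89 kPa.
P_a = ½ × 43.89 × (H − z_c) = 0.5×43.89×8.061 = 176.9 kN/m.

177 kN/m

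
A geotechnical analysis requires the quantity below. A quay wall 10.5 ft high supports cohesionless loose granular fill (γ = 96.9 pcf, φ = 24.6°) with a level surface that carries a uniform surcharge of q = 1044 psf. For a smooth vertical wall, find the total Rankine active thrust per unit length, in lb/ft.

K_a = tan²(45° − φ/2) = 0.4121.
Soil triangle: ½ K_a γ H² = 0.5×0.4121×96.9×10.5² = 2202 lb/ft.
Surcharge rectangle: K_a q H = 0.4121×1044×10.5 = 4518 lb/ft.
Total = 2202 + 4518 = 6720 lb/ft.

6720 lb/ft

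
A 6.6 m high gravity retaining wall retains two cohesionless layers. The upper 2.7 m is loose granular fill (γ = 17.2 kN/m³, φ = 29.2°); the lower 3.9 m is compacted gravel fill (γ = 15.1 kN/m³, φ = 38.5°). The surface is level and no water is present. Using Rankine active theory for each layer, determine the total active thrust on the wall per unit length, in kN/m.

90.4 kN/m

K_a1 = tan²(45°−29.2°/2) = 0.3442; K_a2 = tan²(45°−38.5°/2) = 0.2327.
Layer 1: σ at base = K_a1 γ₁ h₁ = 15.99 kPa; P₁ = ½×15.99×2.7 = 21.58.
Layer 2: σ_v at top = γ₁h₁ = 46.44; σ_h top = K_a2×46.44 = 10.80; σ_h base = K_a2×(46.44+15.1×3.9) = 24.51.
P₂ = ½(10.80+24.51)×3.9 = 68.85. Total P_a = 21.58+68.85 = 90.43 kN/m.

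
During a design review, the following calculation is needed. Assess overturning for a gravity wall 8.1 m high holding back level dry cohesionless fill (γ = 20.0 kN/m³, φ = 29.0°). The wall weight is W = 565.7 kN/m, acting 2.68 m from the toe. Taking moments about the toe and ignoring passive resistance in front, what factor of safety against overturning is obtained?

K_a = tan²(45° − 29.0°/2) = 0.3470.
P_a = ½K_aγH² = 0.5×0.3470×20.0×8.1² = 227.6 kN/m, acting at H/3 = 2.700 m above the base.
Overturning moment M_o = P_a × H/3 = 227.6 × 2.700 = 614.7.
Resisting moment M_r = W × 2.68 = 565.7 × 2.68 = 1516.
FS_overturning = M_r/M_o = 1516/614.7 = 2.467.

2.47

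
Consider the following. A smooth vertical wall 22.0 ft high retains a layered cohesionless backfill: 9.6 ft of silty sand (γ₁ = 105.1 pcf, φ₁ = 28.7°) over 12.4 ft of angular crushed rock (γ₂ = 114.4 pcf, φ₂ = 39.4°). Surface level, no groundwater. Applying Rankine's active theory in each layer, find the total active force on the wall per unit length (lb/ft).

K_a1 = tan²(45°−28.7°/2) = 0.3511; K_a2 = tan²(45°−39.4°/2) = 0.2234.
Layer 1: σ at base = K_a1 γ₁ h₁ = 354.3 psf; P₁ = ½×354.3×9.6 = 1701.
Layer 2: σ_v at top = γ₁h₁ = 1009; σ_h top = K_a2×1009 = 225.4; σ_h base = K_a2×(1009+114.4×12.4) = 542.4.
P₂ = ½(225.4+542.4)×12.4 = 4761. Total P_a = 1701+4761 = 6461 lb/ft.

6460 lb/ft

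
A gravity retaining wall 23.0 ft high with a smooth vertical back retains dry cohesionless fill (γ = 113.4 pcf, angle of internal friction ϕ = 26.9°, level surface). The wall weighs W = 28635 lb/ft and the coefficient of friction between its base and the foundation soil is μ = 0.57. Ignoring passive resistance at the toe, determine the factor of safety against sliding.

1.44

K_a = tan²(45° − 26.9°/2) = 0.3770.
P_a = ½K_aγH² = 0.5×0.3770×113.4×23.0² = 11310 lb/ft, acting at H/3 = 7.667 ft above the base.
FS_sliding = μW / P_a = 0.57×28635 / 11310 = 1.443.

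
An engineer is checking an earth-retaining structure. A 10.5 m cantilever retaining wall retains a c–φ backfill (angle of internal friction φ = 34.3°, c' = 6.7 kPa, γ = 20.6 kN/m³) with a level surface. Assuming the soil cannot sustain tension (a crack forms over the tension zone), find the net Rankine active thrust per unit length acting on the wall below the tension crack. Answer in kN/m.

247 kN/m

K_a = 0.2792; √K_a = 0.5284.
Tension-crack depth z_c = 2c/(γ√K_a) = 2×6.7/(20.6×0.5284) = 1.231 m.
σ_a at base = K_a γ H − 2c√K_a = 0.2792×20.6×10.5 − 2×6.7×0.5284 = 53.30 kPa.
P_a = ½ × 53.30 × (H − z_c) = 0.5×53.30×9.269 = 247.0 kN/m.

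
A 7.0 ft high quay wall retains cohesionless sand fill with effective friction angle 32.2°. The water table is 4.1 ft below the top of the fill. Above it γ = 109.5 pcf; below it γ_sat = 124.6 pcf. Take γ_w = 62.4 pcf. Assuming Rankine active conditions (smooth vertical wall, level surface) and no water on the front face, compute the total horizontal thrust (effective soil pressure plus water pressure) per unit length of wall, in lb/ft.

1020 lb/ft

K_a = tan²(45° − φ/2) = 0.3047.
γ' = 124.6 − 62.4 = 62.20 pcf. Depth below WT = 2.9 ft.
σ'_h at WT = K_a γ d_w = 136.8 psf; at base = 136.8 + K_a γ' × 2.9 = 191.8 psf.
P₁ (0–4.1 ft) = ½×136.8×4.1 = 280.5. P₂ (4.1–7.0 ft) = ½(136.8+191.8)×2.9 = 476.5.
P_w = ½ γ_w h₂² = 0.5×62.4×2.9² = 262.4. Total = 280.5+476.5+262.4 = 1019 lb/ft.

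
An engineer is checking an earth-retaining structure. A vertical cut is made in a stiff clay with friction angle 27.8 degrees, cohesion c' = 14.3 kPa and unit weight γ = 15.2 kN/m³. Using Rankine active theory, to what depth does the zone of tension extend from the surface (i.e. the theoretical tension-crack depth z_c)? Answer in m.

K_a = tan²(45° − 27.8°/2) = 0.3639; √K_a = 0.6032.
The active pressure is zero where K_a γ z = 2c√K_a, so z_c = 2c/(γ√K_a) = 2×14.3/(15.2×0.6032) = 3.119 m.

3.12 m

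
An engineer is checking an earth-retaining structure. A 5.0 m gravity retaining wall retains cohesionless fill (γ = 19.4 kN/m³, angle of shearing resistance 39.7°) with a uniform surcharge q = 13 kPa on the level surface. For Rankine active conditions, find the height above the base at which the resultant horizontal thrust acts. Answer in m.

1.84 m

K_a = 0.2204.
Triangular part P₁ = ½K_aγH² = 53.45 at H/3 = 1.667 m; rectangular part P₂ = K_a q H = 14.33 at H/2 = 2.500 m.
ȳ = (P₁·1.667 + P₂·2.500)/(P₁+P₂) = 1.843 m.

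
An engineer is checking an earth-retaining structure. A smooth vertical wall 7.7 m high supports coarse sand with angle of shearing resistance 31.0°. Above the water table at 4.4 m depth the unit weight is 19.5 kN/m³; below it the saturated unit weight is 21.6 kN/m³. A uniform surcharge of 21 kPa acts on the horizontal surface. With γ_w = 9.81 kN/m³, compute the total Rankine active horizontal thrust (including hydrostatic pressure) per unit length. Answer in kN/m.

K_a = tan²(45° − φ/2) = 0.3201.
γ' = 21.6 − 9.81 = 11.79 kN/m³. h₂ = H − d_w = 3.3 m.
σ'_h: at surface K_a·q = 6.722; at WT K_a(q+γd_w) = 34.19; at base K_a(q+γd_w+γ'h₂) = 46.64 kPa.
P₁ = ½(6.722+34.19)×4.4 = 90.00; P₂ = ½(34.19+46.64)×3.3 = 133.4; P_w = ½γ_w h₂² = 53.42.
Total = 90.00+133.4+53.42 = 276.8 kN/m.

277 kN/m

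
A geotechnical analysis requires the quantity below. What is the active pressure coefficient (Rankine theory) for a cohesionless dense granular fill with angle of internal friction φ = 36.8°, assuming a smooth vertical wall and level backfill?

0.251

K_a = (1 − sin φ)/(1 + sin φ) = (1 − sin 36.8°)/(1 + sin 36.8°) = 0.2508.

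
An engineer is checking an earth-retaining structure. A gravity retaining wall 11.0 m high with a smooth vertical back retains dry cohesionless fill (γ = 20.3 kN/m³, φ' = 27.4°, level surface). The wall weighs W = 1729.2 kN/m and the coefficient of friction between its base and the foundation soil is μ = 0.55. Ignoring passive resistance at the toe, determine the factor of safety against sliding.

K_a = tan²(45° − 27.4°/2) = 0.3697.
P_a = ½K_aγH² = 0.5×0.3697×20.3×11.0² = 454.0 kN/m, acting at H/3 = 3.667 m above the base.
FS_sliding = μW / P_a = 0.55×1729.2 / 454.0 = 2.095.

2.09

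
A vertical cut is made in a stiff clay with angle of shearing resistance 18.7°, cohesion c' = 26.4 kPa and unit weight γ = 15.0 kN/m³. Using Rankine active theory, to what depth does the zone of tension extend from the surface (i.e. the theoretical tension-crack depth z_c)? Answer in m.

K_a = tan²(45° − 18.7°/2) = 0.5144; √K_a = 0.7173.
The active pressure is zero where K_a γ z = 2c√K_a, so z_c = 2c/(γ√K_a) = 2×26.4/(15.0×0.7173) = 4.908 m.

4.91 m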